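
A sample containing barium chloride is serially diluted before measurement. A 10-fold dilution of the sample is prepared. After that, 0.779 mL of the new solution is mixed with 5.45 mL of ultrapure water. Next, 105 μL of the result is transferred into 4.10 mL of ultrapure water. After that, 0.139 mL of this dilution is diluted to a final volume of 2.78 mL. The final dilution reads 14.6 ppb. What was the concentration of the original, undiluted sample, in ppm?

935 ppm

Overall dilution factor = 10 × 7.996 × 40.05 × 20 = 6.40 × 10⁴.
Original = 14.6 ppb × 6.40 × 10⁴ = 9.35 × 10⁵ ppb = 935 ppm.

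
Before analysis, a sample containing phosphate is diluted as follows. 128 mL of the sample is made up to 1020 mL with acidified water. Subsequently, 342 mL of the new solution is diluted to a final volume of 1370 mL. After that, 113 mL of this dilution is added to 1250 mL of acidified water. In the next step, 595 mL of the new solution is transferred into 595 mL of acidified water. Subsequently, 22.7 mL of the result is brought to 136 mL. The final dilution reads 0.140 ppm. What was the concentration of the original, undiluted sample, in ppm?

Overall dilution factor = 7.969 × 4.006 × 12.06 × 2 × 5.991 = 4614.
Original = 0.140 ppm × 4614 = 646 ppm.

646 ppm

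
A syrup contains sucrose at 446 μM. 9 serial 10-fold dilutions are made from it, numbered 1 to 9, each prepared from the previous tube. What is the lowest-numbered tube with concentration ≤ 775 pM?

Tube n has concentration 446 μM / 10ⁿ.
Need 10ⁿ ≥ 446 μM / 775 pM = 5.75 × 10⁵, so n ≥ 5.76.
First such tube: n = 6.

tube 6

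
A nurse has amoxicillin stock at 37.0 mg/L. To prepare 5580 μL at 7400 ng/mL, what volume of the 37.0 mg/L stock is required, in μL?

1120 μL

7400 ng/mL = 7.40 mg/L.
V₁ = C₂V₂/C₁ = 7.40 × 5580 / 37.0 = 1116 μL.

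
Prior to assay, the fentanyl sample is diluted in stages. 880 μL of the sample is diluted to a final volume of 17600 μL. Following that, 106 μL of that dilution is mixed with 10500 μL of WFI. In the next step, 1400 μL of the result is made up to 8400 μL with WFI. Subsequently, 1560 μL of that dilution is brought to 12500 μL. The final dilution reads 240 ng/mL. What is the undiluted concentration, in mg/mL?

Overall dilution factor = 20 × 100.1 × 6 × 8.013 = 9.62 × 10⁴.
Original = 240 ng/mL × 9.62 × 10⁴ = 2.31 × 10⁷ ng/mL = 23.1 mg/mL.

23.1 mg/mL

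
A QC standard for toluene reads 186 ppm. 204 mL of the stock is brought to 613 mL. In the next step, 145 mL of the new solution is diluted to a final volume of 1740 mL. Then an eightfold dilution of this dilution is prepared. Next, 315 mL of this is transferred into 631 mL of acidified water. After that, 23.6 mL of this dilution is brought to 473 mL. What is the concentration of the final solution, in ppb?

Overall dilution factor = 3.005 × 12 × 8 × 3.003 × 20.04 = 1.74 × 10⁴.
186 ppm / 1.74 × 10⁴ = 0.0107 ppm = 10.7 ppb.

10.7 ppb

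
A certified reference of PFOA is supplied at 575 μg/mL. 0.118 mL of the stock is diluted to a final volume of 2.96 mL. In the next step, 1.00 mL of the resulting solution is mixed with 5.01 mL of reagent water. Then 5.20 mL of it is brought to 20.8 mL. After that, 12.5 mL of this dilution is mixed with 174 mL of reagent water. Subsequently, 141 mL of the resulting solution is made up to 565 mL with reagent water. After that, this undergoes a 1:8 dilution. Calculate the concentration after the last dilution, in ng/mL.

Overall dilution factor = 25.08 × 6.010 × 4 × 14.92 × 4.007 × 8 = 2.88 × 10⁵.
575 μg/mL / 2.88 × 10⁵ = 1.99 × 10⁻³ μg/mL = 1.99 ng/mL.

1.99 ng/mL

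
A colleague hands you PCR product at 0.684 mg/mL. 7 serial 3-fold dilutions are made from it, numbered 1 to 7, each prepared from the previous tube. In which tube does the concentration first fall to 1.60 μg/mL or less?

Tube n has concentration 0.684 mg/mL / 3ⁿ.
Need 3ⁿ ≥ 0.684 mg/mL / 1.60 μg/mL = 428, so n ≥ 5.51.
First such tube: n = 6.

tube 6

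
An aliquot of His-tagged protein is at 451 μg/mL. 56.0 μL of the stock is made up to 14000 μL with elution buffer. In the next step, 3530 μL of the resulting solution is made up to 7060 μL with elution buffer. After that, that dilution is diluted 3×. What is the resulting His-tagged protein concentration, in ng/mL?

301 ng/mL

Overall dilution factor = 250 × 2 × 3 = 1500.
451 μg/mL / 1500 = 0.301 μg/mL = 301 ng/mL.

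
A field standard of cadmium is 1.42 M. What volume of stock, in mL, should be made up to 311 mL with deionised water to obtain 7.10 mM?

7.10 mM = 7.10 × 10⁻³ M.
V₁ = C₂V₂/C₁ = 7.10 × 10⁻³ × 311 / 1.42 = 1.55 mL.

1.55 mL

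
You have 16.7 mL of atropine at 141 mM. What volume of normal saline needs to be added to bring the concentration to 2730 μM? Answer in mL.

846 mL

2730 μM = 2.73 mM.
V₂ = C₁V₁/C₂ = 141 × 16.7 / 2.73 = 863 mL.
Diluent to add = V₂ − V₁ = 863 − 16.7 = 846 mL.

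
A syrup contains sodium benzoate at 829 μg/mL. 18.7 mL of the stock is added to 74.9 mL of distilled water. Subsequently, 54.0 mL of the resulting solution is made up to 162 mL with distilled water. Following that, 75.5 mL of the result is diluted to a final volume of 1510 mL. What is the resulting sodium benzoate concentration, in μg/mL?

2.76 μg/mL

Overall dilution factor = 5.005 × 3 × 20 = 300.
829 μg/mL / 300 = 2.76 μg/mL.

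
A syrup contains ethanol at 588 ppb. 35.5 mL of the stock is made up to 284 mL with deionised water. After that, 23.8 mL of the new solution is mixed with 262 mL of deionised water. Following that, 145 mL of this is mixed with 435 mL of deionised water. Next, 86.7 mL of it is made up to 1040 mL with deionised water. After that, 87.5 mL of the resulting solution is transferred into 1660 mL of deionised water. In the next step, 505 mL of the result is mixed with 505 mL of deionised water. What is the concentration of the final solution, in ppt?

3.19 ppt

Overall dilution factor = 8 × 12.01 × 4 × 12.00 × 19.97 × 2 = 1.84 × 10⁵.
588 ppb / 1.84 × 10⁵ = 3.19 × 10⁻³ ppb = 3.19 ppt.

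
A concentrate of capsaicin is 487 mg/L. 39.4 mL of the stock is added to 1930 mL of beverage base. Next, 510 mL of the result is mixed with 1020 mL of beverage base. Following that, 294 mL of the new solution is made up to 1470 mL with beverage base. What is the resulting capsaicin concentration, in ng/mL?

650 ng/mL

Overall dilution factor = 49.98 × 3 × 5 = 750.
487 mg/L / 750 = 0.650 mg/L = 650 ng/mL.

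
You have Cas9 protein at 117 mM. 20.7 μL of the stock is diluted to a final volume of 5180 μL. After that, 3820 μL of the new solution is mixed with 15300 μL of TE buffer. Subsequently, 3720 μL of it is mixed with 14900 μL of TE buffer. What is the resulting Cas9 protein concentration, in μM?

Overall dilution factor = 250.2 × 5.005 × 5.005 = 6269.
117 mM / 6269 = 0.0187 mM = 18.7 μM.

18.7 μM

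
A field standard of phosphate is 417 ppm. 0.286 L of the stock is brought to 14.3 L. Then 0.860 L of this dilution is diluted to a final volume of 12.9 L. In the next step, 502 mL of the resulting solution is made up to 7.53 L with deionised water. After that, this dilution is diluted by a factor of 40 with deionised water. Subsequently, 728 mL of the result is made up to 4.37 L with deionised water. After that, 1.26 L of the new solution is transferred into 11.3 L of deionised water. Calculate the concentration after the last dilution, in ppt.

Overall dilution factor = 50 × 15 × 15 × 40 × 6.003 × 9.968 = 2.69 × 10⁷.
417 ppm / 2.69 × 10⁷ = 1.55 × 10⁻⁵ ppm = 15.5 ppt.

15.5 ppt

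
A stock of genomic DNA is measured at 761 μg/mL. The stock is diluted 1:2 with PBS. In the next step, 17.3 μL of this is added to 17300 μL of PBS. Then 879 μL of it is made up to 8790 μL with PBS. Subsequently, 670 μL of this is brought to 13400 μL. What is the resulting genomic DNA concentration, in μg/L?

Overall dilution factor = 2 × 1001 × 10 × 20 = 4.00 × 10⁵.
761 μg/mL / 4.00 × 10⁵ = 1.90 × 10⁻³ μg/mL = 1.90 μg/L.

1.90 μg/L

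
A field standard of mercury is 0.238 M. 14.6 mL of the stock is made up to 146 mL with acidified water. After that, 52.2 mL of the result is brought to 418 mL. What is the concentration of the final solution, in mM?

2.97 mM

Overall dilution factor = 10 × 8.008 = 80.1.
0.238 M / 80.1 = 2.97 × 10⁻³ M = 2.97 mM.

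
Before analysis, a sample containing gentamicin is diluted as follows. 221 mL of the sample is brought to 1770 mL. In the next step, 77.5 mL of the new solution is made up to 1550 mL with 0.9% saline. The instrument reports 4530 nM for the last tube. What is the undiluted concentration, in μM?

726 μM

Overall dilution factor = 8.009 × 20 = 160.
Original = 4530 nM × 160 = 7.26 × 10⁵ nM = 726 μM.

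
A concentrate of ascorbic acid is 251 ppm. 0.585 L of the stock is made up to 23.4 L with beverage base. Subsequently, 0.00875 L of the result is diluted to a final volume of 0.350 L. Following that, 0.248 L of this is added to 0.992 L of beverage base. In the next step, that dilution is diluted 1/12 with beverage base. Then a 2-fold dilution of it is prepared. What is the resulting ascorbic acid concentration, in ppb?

Overall dilution factor = 40 × 40 × 5 × 12 × 2 = 1.92 × 10⁵.
251 ppm / 1.92 × 10⁵ = 1.31 × 10⁻³ ppm = 1.31 ppb.

1.31 ppb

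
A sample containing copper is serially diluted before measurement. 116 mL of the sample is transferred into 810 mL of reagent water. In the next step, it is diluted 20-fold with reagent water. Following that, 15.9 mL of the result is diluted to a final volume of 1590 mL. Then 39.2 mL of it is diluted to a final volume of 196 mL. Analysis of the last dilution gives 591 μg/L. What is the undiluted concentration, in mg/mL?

47.2 mg/mL

Overall dilution factor = 7.983 × 20 × 100 × 5 = 7.98 × 10⁴.
Original = 591 μg/L × 7.98 × 10⁴ = 4.72 × 10⁷ μg/L = 47.2 mg/mL.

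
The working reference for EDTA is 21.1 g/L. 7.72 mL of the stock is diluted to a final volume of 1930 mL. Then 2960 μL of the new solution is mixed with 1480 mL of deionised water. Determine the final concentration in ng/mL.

168 ng/mL

Overall dilution factor = 250 × 501 = 1.25 × 10⁵.
21.1 g/L / 1.25 × 10⁵ = 1.68 × 10⁻⁴ g/L = 168 ng/mL.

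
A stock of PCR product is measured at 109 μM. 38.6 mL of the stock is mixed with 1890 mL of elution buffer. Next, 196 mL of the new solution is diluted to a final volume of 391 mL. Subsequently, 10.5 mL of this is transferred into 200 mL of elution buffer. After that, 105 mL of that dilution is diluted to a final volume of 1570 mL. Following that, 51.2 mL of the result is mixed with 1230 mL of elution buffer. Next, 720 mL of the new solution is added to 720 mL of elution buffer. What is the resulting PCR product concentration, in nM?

0.0729 nM

Overall dilution factor = 49.96 × 1.995 × 20.05 × 14.95 × 25.02 × 2 = 1.50 × 10⁶.
109 μM / 1.50 × 10⁶ = 7.29 × 10⁻⁵ μM = 0.0729 nM.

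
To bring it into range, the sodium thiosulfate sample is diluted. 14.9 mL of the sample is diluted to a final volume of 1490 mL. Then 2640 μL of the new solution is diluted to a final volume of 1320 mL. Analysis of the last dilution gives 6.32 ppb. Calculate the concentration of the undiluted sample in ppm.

Overall dilution factor = 100 × 500 = 5.00 × 10⁴.
Original = 6.32 ppb × 5.00 × 10⁴ = 3.16 × 10⁵ ppb = 316 ppm.

316 ppm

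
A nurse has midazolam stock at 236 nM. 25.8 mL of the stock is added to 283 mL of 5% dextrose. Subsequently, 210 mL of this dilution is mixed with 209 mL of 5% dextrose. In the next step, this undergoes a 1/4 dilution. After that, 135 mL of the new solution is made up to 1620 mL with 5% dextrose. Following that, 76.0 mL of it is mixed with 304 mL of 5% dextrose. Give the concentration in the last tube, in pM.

41.2 pM

Overall dilution factor = 11.97 × 1.995 × 4 × 12 × 5 = 5731.
236 nM / 5731 = 0.0412 nM = 41.2 pM.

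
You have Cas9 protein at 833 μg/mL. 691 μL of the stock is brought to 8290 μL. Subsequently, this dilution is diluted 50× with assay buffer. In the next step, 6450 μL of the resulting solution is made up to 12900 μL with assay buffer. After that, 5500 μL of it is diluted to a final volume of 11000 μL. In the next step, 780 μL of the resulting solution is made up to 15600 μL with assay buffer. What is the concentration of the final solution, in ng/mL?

17.4 ng/mL

Overall dilution factor = 12.00 × 50 × 2 × 2 × 20 = 4.80 × 10⁴.
833 μg/mL / 4.80 × 10⁴ = 0.0174 μg/mL = 17.4 ng/mL.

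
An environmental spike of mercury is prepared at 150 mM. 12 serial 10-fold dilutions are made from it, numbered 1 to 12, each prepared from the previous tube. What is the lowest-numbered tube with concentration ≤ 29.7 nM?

tube 7

Tube n has concentration 150 mM / 10ⁿ.
Need 10ⁿ ≥ 150 mM / 29.7 nM = 5.05 × 10⁶, so n ≥ 6.70.
First such tube: n = 7.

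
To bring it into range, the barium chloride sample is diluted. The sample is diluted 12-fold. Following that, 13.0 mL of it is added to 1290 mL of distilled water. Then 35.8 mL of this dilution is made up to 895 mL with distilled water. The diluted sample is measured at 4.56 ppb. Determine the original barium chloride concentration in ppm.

Overall dilution factor = 12 × 100.2 × 25 = 3.01 × 10⁴.
Original = 4.56 ppb × 3.01 × 10⁴ = 1.37 × 10⁵ ppb = 137 ppm.

137 ppm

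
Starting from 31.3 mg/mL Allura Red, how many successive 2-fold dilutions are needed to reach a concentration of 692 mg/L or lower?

6

Need 2ⁿ ≥ 45.2, so n ≥ log(45.2)/log(2) = 5.50.
Minimum whole steps: n = 6.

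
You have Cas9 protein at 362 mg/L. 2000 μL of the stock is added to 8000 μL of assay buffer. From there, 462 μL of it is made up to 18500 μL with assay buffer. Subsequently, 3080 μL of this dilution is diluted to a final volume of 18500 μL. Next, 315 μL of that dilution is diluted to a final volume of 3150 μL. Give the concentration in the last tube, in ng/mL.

30.1 ng/mL

Overall dilution factor = 5 × 40.04 × 6.006 × 10 = 1.20 × 10⁴.
362 mg/L / 1.20 × 10⁴ = 0.0301 mg/L = 30.1 ng/mL.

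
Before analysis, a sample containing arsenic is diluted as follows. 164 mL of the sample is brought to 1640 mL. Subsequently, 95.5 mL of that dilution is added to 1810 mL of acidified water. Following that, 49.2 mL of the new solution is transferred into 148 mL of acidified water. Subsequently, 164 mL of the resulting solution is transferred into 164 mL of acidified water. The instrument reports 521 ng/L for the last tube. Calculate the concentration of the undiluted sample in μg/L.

833 μg/L

Overall dilution factor = 10 × 19.95 × 4.008 × 2 = 1599.
Original = 521 ng/L × 1599 = 8.33 × 10⁵ ng/L = 833 μg/L.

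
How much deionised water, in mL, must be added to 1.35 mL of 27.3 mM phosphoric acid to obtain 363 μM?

363 μM = 0.363 mM.
V₂ = C₁V₁/C₂ = 27.3 × 1.35 / 0.363 = 102 mL.
Diluent to add = V₂ − V₁ = 102 − 1.35 = 100 mL.

100 mL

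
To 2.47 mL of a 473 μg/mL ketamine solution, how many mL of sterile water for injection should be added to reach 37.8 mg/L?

28.4 mL

37.8 mg/L = 37.8 μg/mL.
V₂ = C₁V₁/C₂ = 473 × 2.47 / 37.8 = 30.9 mL.
Diluent to add = V₂ − V₁ = 30.9 − 2.47 = 28.4 mL.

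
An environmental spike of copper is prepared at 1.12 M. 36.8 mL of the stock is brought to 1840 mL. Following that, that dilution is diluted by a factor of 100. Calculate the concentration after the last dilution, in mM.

0.224 mM

Overall dilution factor = 50 × 100 = 5000.
1.12 M / 5000 = 2.24 × 10⁻⁴ M = 0.224 mM.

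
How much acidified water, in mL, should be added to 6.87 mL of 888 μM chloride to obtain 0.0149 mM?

0.0149 mM = 14.9 μM.
V₂ = C₁V₁/C₂ = 888 × 6.87 / 14.9 = 409 mL.
Diluent to add = V₂ − V₁ = 409 − 6.87 = 403 mL.

403 mL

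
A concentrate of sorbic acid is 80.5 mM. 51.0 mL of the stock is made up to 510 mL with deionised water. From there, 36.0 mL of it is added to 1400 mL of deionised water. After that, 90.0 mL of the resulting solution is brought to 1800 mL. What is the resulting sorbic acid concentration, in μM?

Overall dilution factor = 10 × 39.89 × 20 = 7978.
80.5 mM / 7978 = 0.0101 mM = 10.1 μM.

10.1 μM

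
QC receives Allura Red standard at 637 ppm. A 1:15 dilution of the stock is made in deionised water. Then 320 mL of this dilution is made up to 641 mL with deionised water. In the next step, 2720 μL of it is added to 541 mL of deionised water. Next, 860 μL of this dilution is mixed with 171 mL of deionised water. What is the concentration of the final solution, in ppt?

531 ppt

Overall dilution factor = 15 × 2.003 × 199.9 × 199.8 = 1.20 × 10⁶.
637 ppm / 1.20 × 10⁶ = 5.31 × 10⁻⁴ ppm = 531 ppt.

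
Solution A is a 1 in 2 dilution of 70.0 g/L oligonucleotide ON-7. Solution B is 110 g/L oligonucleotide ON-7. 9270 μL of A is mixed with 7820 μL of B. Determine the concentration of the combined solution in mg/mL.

C_A = 70.0 g/L / 2 = 35.0 g/L.
C_mix = (C_A·V_A + C_B·V_B)/(V_A + V_B) = (35.0×9270 + 110×7820) / 17090 = 69.3 g/L = 69.3 mg/mL.

69.3 mg/mL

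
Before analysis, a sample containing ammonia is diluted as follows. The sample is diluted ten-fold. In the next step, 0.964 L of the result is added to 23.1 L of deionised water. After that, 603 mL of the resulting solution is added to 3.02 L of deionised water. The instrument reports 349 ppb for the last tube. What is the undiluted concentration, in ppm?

Overall dilution factor = 10 × 24.96 × 6.008 = 1500.
Original = 349 ppb × 1500 = 5.23 × 10⁵ ppb = 523 ppm.

523 ppm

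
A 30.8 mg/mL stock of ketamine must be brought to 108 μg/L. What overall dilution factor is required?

2.85 × 10⁵

Factor = C₀/C_target = 30.8 mg/mL / 108 μg/L = 2.85 × 10⁵.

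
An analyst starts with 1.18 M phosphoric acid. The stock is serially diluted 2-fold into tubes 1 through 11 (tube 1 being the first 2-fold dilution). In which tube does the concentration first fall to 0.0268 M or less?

Tube n has concentration 1.18 M / 2ⁿ.
Need 2ⁿ ≥ 1.18 M / 0.0268 M = 44.0, so n ≥ 5.46.
First such tube: n = 6.

tube 6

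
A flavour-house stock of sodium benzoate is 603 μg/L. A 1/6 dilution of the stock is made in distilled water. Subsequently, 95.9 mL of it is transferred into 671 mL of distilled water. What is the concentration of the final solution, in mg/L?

0.0126 mg/L

Overall dilution factor = 6 × 7.997 = 48.0.
603 μg/L / 48.0 = 12.6 μg/L = 0.0126 mg/L.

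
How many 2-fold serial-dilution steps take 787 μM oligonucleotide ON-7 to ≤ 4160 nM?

8

Need 2ⁿ ≥ 189, so n ≥ log(189)/log(2) = 7.56.
Minimum whole steps: n = 8.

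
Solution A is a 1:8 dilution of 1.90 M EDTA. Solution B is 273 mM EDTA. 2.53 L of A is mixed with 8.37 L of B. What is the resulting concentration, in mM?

265 mM

C_A = 1.90 M / 8 = 0.237 M.
C_B = 273 mM = 0.273 M.
C_mix = (C_A·V_A + C_B·V_B)/(V_A + V_B) = (0.237×2.53 + 0.273×8.37) / 10.90 = 0.265 M = 265 mM.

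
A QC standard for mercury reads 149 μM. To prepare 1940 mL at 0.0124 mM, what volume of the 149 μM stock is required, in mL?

0.0124 mM = 12.4 μM.
V₁ = C₂V₂/C₁ = 12.4 × 1940 / 149 = 161 mL.

161 mL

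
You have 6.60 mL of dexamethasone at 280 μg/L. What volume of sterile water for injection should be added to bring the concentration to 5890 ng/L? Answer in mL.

307 mL

5890 ng/L = 5.89 μg/L.
V₂ = C₁V₁/C₂ = 280 × 6.60 / 5.89 = 314 mL.
Diluent to add = V₂ − V₁ = 314 − 6.60 = 307 mL.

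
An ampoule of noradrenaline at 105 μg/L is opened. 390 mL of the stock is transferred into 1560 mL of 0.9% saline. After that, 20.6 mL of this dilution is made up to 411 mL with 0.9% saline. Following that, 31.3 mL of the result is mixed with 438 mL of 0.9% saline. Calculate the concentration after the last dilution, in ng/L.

70.2 ng/L

Overall dilution factor = 5 × 19.95 × 14.99 = 1496.
105 μg/L / 1496 = 0.0702 μg/L = 70.2 ng/L.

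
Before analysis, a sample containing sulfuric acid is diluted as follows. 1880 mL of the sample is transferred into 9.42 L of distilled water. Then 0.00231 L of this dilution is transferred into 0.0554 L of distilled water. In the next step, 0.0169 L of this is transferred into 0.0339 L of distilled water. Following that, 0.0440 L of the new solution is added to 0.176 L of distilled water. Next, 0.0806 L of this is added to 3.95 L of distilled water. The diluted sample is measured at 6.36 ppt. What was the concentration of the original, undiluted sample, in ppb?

Overall dilution factor = 6.011 × 24.98 × 3.006 × 5 × 50.01 = 1.13 × 10⁵.
Original = 6.36 ppt × 1.13 × 10⁵ = 7.18 × 10⁵ ppt = 718 ppb.

718 ppb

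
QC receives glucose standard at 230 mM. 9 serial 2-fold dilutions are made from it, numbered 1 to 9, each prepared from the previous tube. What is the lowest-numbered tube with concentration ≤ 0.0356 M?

Tube n has concentration 230 mM / 2ⁿ.
Need 2ⁿ ≥ 230 mM / 0.0356 M = 6.46, so n ≥ 2.69.
First such tube: n = 3.

tube 3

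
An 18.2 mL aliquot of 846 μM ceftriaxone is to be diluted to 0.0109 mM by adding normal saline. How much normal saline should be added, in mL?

0.0109 mM = 10.9 μM.
V₂ = C₁V₁/C₂ = 846 × 18.2 / 10.9 = 1413 mL.
Diluent to add = V₂ − V₁ = 1413 − 18.2 = 1390 mL.

1390 mL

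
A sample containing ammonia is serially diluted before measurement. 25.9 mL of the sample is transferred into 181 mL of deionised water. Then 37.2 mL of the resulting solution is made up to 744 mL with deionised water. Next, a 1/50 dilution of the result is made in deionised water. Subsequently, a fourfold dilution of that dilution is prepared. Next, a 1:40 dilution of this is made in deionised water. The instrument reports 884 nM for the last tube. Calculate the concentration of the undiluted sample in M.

1.13 M

Overall dilution factor = 7.988 × 20 × 50 × 4 × 40 = 1.28 × 10⁶.
Original = 884 nM × 1.28 × 10⁶ = 1.13 × 10⁹ nM = 1.13 M.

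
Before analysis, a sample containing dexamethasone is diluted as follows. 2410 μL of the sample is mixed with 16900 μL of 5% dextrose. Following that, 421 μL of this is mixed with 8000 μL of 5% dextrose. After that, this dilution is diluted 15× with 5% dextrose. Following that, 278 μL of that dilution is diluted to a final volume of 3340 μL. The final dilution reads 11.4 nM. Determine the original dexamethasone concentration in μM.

329 μM

Overall dilution factor = 8.012 × 20.00 × 15 × 12.01 = 2.89 × 10⁴.
Original = 11.4 nM × 2.89 × 10⁴ = 3.29 × 10⁵ nM = 329 μM.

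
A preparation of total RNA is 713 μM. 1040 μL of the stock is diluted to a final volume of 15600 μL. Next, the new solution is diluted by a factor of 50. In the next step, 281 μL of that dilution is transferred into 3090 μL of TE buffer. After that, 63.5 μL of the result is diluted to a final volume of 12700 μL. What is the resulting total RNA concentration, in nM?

0.396 nM

Overall dilution factor = 15 × 50 × 12.00 × 200 = 1.80 × 10⁶.
713 μM / 1.80 × 10⁶ = 3.96 × 10⁻⁴ μM = 0.396 nM.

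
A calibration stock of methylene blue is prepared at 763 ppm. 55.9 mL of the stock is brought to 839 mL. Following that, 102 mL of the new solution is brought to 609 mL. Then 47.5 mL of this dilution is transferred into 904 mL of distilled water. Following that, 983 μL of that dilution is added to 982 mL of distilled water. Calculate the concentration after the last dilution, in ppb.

0.425 ppb

Overall dilution factor = 15.01 × 5.971 × 20.03 × 1000.0 = 1.80 × 10⁶.
763 ppm / 1.80 × 10⁶ = 4.25 × 10⁻⁴ ppm = 0.425 ppb.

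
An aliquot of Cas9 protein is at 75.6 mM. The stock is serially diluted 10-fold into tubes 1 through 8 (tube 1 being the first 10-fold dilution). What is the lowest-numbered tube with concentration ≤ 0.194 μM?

Tube n has concentration 75.6 mM / 10ⁿ.
Need 10ⁿ ≥ 75.6 mM / 0.194 μM = 3.90 × 10⁵, so n ≥ 5.59.
First such tube: n = 6.

tube 6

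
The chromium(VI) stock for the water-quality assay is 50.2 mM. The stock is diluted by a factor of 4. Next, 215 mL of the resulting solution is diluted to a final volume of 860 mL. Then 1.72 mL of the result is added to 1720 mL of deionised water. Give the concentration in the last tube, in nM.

3130 nM

Overall dilution factor = 4 × 4 × 1001 = 1.60 × 10⁴.
50.2 mM / 1.60 × 10⁴ = 3.13 × 10⁻³ mM = 3130 nM.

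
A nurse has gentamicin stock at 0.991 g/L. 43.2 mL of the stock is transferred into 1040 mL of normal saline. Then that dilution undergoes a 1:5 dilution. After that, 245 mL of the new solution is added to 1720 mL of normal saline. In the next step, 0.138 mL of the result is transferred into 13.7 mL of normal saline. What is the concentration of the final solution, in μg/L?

Overall dilution factor = 25.07 × 5 × 8.020 × 100.3 = 1.01 × 10⁵.
0.991 g/L / 1.01 × 10⁵ = 9.83 × 10⁻⁶ g/L = 9.83 μg/L.

9.83 μg/L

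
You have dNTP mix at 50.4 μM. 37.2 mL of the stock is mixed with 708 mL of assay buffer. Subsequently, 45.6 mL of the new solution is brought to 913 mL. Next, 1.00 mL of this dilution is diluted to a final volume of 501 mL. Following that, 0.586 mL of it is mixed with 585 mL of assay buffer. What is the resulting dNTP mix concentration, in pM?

Overall dilution factor = 20.03 × 20.02 × 501 × 999.3 = 2.01 × 10⁸.
50.4 μM / 2.01 × 10⁸ = 2.51 × 10⁻⁷ μM = 0.251 pM.

0.251 pM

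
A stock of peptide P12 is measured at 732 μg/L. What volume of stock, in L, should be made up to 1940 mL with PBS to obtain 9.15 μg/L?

0.0243 L

V₁ = C₂V₂/C₁ = 9.15 × 1940 / 732 = 24.2 mL = 0.0243 L.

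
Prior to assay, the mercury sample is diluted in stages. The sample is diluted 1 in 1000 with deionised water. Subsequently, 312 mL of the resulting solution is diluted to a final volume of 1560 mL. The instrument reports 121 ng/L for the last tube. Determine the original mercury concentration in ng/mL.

605 ng/mL

Overall dilution factor = 1000 × 5 = 5000.
Original = 121 ng/L × 5000 = 6.05 × 10⁵ ng/L = 605 ng/mL.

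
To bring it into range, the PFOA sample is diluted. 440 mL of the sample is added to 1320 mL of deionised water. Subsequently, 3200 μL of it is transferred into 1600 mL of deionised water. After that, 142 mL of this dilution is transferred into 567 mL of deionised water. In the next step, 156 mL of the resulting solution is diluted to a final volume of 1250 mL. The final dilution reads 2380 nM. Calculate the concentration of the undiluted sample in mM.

191 mM

Overall dilution factor = 4 × 501 × 4.993 × 8.013 = 8.02 × 10⁴.
Original = 2380 nM × 8.02 × 10⁴ = 1.91 × 10⁸ nM = 191 mM.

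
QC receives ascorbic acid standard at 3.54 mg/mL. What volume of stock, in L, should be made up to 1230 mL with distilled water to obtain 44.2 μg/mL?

0.0154 L

44.2 μg/mL = 0.0442 mg/mL.
V₁ = C₂V₂/C₁ = 0.0442 × 1230 / 3.54 = 15.4 mL = 0.0154 L.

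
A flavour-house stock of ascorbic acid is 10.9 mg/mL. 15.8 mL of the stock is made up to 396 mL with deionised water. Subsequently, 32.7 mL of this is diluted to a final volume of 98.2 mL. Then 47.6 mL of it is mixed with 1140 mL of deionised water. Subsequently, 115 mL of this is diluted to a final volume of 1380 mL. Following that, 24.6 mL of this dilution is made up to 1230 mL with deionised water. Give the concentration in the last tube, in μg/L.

9.67 μg/L

Overall dilution factor = 25.06 × 3.003 × 24.95 × 12 × 50 = 1.13 × 10⁶.
10.9 mg/mL / 1.13 × 10⁶ = 9.67 × 10⁻⁶ mg/mL = 9.67 μg/L.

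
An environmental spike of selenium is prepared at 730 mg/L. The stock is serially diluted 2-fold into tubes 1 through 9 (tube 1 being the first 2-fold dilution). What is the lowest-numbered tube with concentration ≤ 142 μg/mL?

tube 3

Tube n has concentration 730 mg/L / 2ⁿ.
Need 2ⁿ ≥ 730 mg/L / 142 μg/mL = 5.14, so n ≥ 2.36.
First such tube: n = 3.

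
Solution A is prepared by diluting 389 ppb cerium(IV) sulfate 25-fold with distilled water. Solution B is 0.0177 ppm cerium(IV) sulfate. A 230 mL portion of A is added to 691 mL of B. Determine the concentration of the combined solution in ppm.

0.0172 ppm

C_A = 389 ppb / 25 = 15.6 ppb.
C_B = 0.0177 ppm = 17.7 ppb.
C_mix = (C_A·V_A + C_B·V_B)/(V_A + V_B) = (15.6×230 + 17.7×691) / 921.0 = 17.2 ppb = 0.0172 ppm.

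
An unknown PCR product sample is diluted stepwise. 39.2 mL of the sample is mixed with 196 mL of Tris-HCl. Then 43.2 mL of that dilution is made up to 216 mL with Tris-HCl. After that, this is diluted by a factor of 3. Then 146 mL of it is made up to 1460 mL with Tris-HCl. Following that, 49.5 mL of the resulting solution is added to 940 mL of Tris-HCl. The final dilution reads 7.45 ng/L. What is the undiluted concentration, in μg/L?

134 μg/L

Overall dilution factor = 6 × 5 × 3 × 10 × 19.99 = 1.80 × 10⁴.
Original = 7.45 ng/L × 1.80 × 10⁴ = 1.34 × 10⁵ ng/L = 134 μg/L.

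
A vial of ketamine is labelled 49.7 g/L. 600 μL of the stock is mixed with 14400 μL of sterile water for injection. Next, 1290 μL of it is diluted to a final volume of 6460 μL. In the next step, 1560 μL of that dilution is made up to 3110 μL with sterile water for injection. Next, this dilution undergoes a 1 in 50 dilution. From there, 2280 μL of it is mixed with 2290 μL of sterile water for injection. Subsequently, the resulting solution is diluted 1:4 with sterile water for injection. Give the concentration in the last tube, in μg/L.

497 μg/L

Overall dilution factor = 25 × 5.008 × 1.994 × 50 × 2.004 × 4 = 1.00 × 10⁵.
49.7 g/L / 1.00 × 10⁵ = 4.97 × 10⁻⁴ g/L = 497 μg/L.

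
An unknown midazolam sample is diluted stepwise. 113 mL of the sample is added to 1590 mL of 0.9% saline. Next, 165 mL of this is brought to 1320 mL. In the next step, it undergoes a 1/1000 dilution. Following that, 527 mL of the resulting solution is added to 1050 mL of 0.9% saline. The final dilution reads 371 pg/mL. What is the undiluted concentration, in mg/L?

134 mg/L

Overall dilution factor = 15.07 × 8 × 1000 × 2.992 = 3.61 × 10⁵.
Original = 371 pg/mL × 3.61 × 10⁵ = 1.34 × 10⁸ pg/mL = 134 mg/L.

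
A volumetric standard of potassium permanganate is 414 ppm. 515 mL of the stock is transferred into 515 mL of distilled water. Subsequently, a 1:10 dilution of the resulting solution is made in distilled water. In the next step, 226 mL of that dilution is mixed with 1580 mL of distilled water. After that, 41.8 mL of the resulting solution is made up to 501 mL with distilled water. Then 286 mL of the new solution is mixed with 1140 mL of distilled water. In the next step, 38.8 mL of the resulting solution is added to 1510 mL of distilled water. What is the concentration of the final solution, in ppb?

Overall dilution factor = 2 × 10 × 7.991 × 11.99 × 4.986 × 39.92 = 3.81 × 10⁵.
414 ppm / 3.81 × 10⁵ = 1.09 × 10⁻³ ppm = 1.09 ppb.

1.09 ppb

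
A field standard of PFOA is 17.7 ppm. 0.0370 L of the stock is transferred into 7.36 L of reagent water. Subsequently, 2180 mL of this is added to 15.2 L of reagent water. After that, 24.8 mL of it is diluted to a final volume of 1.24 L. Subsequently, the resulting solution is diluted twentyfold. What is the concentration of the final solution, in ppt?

11.1 ppt

Overall dilution factor = 199.9 × 7.972 × 50 × 20 = 1.59 × 10⁶.
17.7 ppm / 1.59 × 10⁶ = 1.11 × 10⁻⁵ ppm = 11.1 ppt.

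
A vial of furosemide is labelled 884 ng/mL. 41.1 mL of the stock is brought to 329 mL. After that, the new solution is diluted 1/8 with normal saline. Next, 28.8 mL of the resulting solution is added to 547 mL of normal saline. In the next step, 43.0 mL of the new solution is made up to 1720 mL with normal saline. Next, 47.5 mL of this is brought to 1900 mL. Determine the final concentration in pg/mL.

0.432 pg/mL

Overall dilution factor = 8.005 × 8 × 19.99 × 40 × 40 = 2.05 × 10⁶.
884 ng/mL / 2.05 × 10⁶ = 4.32 × 10⁻⁴ ng/mL = 0.432 pg/mL.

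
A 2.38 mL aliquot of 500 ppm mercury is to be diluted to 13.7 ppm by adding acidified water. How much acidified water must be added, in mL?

V₂ = C₁V₁/C₂ = 500 × 2.38 / 13.7 = 86.9 mL.
Diluent to add = V₂ − V₁ = 86.9 − 2.38 = 84.5 mL.

84.5 mL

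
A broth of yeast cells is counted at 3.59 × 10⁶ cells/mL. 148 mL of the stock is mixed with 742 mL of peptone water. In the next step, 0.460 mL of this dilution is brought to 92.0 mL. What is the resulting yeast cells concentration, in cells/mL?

Overall dilution factor = 6.014 × 200 = 1203.
3.59 × 10⁶ cells/mL / 1203 = 2980 cells/mL.

2980 cells/mL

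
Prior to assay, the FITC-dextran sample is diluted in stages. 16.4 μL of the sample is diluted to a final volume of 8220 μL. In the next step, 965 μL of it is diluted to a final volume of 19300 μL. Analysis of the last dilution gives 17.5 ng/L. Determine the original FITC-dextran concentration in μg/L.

175 μg/L

Overall dilution factor = 501.2 × 20 = 1.00 × 10⁴.
Original = 17.5 ng/L × 1.00 × 10⁴ = 1.75 × 10⁵ ng/L = 175 μg/L.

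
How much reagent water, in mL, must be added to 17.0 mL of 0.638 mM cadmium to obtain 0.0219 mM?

V₂ = C₁V₁/C₂ = 0.638 × 17.0 / 0.0219 = 495 mL.
Diluent to add = V₂ − V₁ = 495 − 17.0 = 478 mL.

478 mL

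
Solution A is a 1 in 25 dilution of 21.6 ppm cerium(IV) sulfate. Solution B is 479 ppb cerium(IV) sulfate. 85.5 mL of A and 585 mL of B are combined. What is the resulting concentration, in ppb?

C_A = 21.6 ppm / 25 = 0.864 ppm.
C_B = 479 ppb = 0.479 ppm.
C_mix = (C_A·V_A + C_B·V_B)/(V_A + V_B) = (0.864×85.5 + 0.479×585) / 670.5 = 0.528 ppm = 528 ppb.

528 ppb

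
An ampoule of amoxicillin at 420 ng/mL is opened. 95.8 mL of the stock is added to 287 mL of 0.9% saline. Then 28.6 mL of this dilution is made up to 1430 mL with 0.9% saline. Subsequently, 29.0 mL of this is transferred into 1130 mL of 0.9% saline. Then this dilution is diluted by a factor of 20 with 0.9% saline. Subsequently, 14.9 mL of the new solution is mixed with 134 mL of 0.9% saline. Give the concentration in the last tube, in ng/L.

Overall dilution factor = 3.996 × 50 × 39.97 × 20 × 9.993 = 1.60 × 10⁶.
420 ng/mL / 1.60 × 10⁶ = 2.63 × 10⁻⁴ ng/mL = 0.263 ng/L.

0.263 ng/L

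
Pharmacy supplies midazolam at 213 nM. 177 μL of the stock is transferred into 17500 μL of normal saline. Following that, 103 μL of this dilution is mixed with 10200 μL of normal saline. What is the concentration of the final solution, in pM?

Overall dilution factor = 99.87 × 100.0 = 9990.
213 nM / 9990 = 0.0213 nM = 21.3 pM.

21.3 pM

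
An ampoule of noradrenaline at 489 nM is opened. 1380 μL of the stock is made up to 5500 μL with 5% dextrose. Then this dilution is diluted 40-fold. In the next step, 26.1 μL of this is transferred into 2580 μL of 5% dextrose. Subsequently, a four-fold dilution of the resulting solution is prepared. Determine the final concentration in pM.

7.68 pM

Overall dilution factor = 3.986 × 40 × 99.85 × 4 = 6.37 × 10⁴.
489 nM / 6.37 × 10⁴ = 7.68 × 10⁻³ nM = 7.68 pM.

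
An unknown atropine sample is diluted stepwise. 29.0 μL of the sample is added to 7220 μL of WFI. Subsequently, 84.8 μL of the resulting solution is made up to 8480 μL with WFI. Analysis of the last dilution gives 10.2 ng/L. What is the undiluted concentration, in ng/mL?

255 ng/mL

Overall dilution factor = 250.0 × 100 = 2.50 × 10⁴.
Original = 10.2 ng/L × 2.50 × 10⁴ = 2.55 × 10⁵ ng/L = 255 ng/mL.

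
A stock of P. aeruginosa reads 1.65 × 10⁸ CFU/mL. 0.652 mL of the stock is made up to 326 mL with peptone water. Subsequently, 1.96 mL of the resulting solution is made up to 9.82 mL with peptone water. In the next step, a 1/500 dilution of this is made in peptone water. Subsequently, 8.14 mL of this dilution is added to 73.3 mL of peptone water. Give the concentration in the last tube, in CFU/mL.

13.2 CFU/mL

Overall dilution factor = 500 × 5.010 × 500 × 10.00 = 1.25 × 10⁷.
1.65 × 10⁸ CFU/mL / 1.25 × 10⁷ = 13.2 CFU/mL.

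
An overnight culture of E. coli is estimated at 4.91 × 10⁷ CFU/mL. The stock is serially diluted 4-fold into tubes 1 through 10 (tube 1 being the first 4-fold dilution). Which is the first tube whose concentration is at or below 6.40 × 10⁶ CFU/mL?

Tube n has concentration 4.91 × 10⁷ CFU/mL / 4ⁿ.
Need 4ⁿ ≥ 4.91 × 10⁷ CFU/mL / 6.40 × 10⁶ CFU/mL = 7.67, so n ≥ 1.47.
First such tube: n = 2.

tube 2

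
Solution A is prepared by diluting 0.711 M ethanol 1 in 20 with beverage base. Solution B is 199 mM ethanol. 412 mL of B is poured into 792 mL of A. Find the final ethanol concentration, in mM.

91.5 mM

C_A = 0.711 M / 20 = 0.0355 M.
C_B = 199 mM = 0.199 M.
C_mix = (C_A·V_A + C_B·V_B)/(V_A + V_B) = (0.0355×792 + 0.199×412) / 1204 = 0.0915 M = 91.5 mM.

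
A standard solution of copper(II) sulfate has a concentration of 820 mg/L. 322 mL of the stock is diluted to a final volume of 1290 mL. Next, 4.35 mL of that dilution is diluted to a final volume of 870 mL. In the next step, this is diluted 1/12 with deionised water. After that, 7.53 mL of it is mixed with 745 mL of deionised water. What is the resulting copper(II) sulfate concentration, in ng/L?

853 ng/L

Overall dilution factor = 4.006 × 200 × 12 × 99.94 = 9.61 × 10⁵.
820 mg/L / 9.61 × 10⁵ = 8.53 × 10⁻⁴ mg/L = 853 ng/L.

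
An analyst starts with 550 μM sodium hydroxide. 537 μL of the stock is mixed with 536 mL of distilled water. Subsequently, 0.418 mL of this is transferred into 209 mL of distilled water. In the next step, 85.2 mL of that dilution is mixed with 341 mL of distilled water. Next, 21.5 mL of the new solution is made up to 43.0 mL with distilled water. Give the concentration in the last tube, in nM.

0.110 nM

Overall dilution factor = 999.1 × 501 × 5.002 × 2 = 5.01 × 10⁶.
550 μM / 5.01 × 10⁶ = 1.10 × 10⁻⁴ μM = 0.110 nM.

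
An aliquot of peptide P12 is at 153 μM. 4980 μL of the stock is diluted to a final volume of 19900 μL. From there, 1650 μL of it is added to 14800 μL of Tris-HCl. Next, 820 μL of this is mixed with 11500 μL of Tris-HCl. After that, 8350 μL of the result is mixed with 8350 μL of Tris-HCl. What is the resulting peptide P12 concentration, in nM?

128 nM

Overall dilution factor = 3.996 × 9.970 × 15.02 × 2 = 1197.
153 μM / 1197 = 0.128 μM = 128 nM.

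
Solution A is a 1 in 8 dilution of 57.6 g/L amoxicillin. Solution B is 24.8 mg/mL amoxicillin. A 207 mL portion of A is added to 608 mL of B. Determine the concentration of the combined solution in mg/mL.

20.3 mg/mL

C_A = 57.6 g/L / 8 = 7.20 g/L.
C_B = 24.8 mg/mL = 24.8 g/L.
C_mix = (C_A·V_A + C_B·V_B)/(V_A + V_B) = (7.20×207 + 24.8×608) / 815.0 = 20.3 g/L = 20.3 mg/mL.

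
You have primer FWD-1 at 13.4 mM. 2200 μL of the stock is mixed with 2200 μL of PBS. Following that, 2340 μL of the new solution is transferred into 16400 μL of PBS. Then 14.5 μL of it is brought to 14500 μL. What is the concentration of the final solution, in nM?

Overall dilution factor = 2 × 8.009 × 1000 = 1.60 × 10⁴.
13.4 mM / 1.60 × 10⁴ = 8.37 × 10⁻⁴ mM = 837 nM.

837 nM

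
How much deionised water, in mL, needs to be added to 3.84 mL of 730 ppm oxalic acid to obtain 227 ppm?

8.51 mL

V₂ = C₁V₁/C₂ = 730 × 3.84 / 227 = 12.3 mL.
Diluent to add = V₂ − V₁ = 12.3 − 3.84 = 8.51 mL.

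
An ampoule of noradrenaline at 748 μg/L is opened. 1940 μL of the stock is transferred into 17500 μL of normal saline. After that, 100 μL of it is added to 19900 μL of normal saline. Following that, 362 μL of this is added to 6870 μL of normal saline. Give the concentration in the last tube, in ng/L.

18.7 ng/L

Overall dilution factor = 10.02 × 200 × 19.98 = 4.00 × 10⁴.
748 μg/L / 4.00 × 10⁴ = 0.0187 μg/L = 18.7 ng/L.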